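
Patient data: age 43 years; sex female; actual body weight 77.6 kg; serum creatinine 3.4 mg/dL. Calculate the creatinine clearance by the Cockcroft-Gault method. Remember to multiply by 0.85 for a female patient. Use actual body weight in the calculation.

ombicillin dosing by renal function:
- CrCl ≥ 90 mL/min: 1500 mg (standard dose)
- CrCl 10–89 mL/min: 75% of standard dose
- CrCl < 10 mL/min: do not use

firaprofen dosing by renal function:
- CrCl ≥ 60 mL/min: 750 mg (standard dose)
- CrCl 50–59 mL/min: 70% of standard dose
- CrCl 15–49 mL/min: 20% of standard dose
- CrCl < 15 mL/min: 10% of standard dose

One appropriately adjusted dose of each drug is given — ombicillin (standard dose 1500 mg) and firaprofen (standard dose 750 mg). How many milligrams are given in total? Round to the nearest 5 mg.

CrCl = (140 − 43) × 77.6 / (72 × 3.4) × 0.85 = 7527.2 / 244.80 × 0.85 ≈ 26.1 mL/min
CrCl ≈ 26 mL/min.
ombicillin: 10–89 mL/min → 75% of 1500 mg = 1125 mg.
firaprofen: 15–49 mL/min → 20% of 750 mg = 150 mg.
Total = 1125 + 150 = 1275 mg.

1275 mg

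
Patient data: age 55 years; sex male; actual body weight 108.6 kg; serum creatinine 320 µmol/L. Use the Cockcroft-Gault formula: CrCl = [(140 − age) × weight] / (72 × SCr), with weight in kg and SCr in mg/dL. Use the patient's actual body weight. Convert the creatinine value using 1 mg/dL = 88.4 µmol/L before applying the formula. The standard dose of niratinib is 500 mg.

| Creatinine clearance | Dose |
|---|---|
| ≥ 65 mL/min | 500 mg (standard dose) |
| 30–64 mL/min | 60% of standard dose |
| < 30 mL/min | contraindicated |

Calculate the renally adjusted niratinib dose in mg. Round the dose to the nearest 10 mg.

SCr = 320 / 88.4 = 3.62 mg/dL
CrCl = (140 − 55) × 108.6 / (72 × 3.62) = 9231.0 / 260.64 ≈ 35.4 mL/min
CrCl ≈ 35 mL/min → bracket 30–64 mL/min.
60% of 500 mg = 300 mg

300 mg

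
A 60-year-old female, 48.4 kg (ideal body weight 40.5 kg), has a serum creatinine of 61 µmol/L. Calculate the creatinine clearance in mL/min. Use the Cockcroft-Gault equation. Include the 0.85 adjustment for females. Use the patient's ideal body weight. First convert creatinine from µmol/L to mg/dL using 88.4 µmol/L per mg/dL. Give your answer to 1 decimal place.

SCr = 61 / 88.4 = 0.69 mg/dL
CrCl = (140 − 60) × 40.5 / (72 × 0.69) × 0.85 = 3240.0 / 49.68 × 0.85 ≈ 55.4 mL/min

55.4 mL/min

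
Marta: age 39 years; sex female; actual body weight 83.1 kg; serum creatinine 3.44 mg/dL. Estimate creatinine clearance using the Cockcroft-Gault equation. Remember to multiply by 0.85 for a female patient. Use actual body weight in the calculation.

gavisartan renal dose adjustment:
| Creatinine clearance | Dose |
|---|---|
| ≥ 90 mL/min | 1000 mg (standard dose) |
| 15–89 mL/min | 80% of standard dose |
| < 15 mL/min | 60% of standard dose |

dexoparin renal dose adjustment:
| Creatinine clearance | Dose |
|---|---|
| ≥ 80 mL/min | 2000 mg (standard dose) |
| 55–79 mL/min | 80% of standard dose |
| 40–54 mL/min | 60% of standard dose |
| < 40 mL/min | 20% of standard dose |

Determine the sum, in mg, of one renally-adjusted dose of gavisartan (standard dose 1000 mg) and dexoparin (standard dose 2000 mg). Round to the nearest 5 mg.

1200 mg

CrCl = (140 − 39) × 83.1 / (72 × 3.44) × 0.85 = 8393.1 / 247.68 × 0.85 ≈ 28.8 mL/min
CrCl ≈ 29 mL/min.
gavisartan: 15–89 mL/min → 80% of 1000 mg = 800 mg.
dexoparin: < 40 mL/min → 20% of 2000 mg = 400 mg.
Total = 800 + 400 = 1200 mg.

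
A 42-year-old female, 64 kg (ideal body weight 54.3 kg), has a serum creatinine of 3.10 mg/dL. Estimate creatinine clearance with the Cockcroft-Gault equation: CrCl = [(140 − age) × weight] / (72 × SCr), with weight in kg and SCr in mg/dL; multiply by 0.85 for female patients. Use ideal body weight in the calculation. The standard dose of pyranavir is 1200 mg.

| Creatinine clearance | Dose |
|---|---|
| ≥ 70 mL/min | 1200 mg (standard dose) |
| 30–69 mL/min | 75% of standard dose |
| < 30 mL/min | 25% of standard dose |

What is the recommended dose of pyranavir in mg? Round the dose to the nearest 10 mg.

CrCl = (140 − 42) × 54.3 / (72 × 3.1) × 0.85 = 5321.4 / 223.20 × 0.85 ≈ 20.3 mL/min
CrCl ≈ 20 mL/min → bracket < 30 mL/min.
25% of 1200 mg = 300 mg

300 mg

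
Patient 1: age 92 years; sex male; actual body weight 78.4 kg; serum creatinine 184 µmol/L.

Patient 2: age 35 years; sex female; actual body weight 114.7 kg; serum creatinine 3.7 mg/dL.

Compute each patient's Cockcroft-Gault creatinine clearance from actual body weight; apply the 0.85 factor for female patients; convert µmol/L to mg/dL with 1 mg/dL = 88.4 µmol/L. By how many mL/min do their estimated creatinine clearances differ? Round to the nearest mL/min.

13 mL/min

Patient 1: SCr = 184 / 88.4 = 2.081 mg/dL
Patient 1: CrCl = (140 − 92) × 78.4 / (72 × 2.081) = 3763.2 / 149.83 ≈ 25.1 mL/min
Patient 2: CrCl = (140 − 35) × 114.7 / (72 × 3.7) × 0.85 = 12043.5 / 266.40 × 0.85 ≈ 38.4 mL/min
|25.1 − 38.4| = 13.3 mL/min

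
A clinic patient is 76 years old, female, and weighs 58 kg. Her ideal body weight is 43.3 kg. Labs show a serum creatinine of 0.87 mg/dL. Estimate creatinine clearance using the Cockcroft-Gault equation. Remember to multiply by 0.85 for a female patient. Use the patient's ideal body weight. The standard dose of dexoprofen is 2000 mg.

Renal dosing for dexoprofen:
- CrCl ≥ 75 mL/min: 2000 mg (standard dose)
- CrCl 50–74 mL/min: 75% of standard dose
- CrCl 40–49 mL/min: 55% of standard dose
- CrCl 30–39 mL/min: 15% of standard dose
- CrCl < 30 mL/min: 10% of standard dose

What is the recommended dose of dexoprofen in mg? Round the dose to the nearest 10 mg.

300 mg

CrCl = (140 − 76) × 43.3 / (72 × 0.87) × 0.85 = 2771.2 / 62.64 × 0.85 ≈ 37.6 mL/min
CrCl ≈ 38 mL/min → bracket 30–39 mL/min.
15% of 2000 mg = 300 mg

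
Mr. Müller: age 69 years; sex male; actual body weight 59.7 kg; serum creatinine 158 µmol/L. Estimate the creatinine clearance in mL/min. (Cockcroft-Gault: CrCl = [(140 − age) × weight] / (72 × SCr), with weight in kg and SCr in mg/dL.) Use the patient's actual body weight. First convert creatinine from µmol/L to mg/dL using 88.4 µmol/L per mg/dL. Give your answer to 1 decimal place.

SCr = 158 / 88.4 = 1.787 mg/dL
CrCl = (140 − 69) × 59.7 / (72 × 1.787) = 4238.7 / 128.66 ≈ 32.9 mL/min

32.9 mL/min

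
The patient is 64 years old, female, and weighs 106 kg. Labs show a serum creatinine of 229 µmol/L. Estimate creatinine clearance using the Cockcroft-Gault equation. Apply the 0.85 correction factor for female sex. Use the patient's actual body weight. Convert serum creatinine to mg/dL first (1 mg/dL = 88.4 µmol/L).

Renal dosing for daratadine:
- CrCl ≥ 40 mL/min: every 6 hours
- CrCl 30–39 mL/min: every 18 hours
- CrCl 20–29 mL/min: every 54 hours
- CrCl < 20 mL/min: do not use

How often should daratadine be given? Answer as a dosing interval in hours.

SCr = 229 / 88.4 = 2.59 mg/dL
CrCl = (140 − 64) × 106 / (72 × 2.59) × 0.85 = 8056.0 / 186.48 × 0.85 ≈ 36.7 mL/min
CrCl ≈ 37 mL/min → bracket 30–39 mL/min → every 18 hours.

every 18 hours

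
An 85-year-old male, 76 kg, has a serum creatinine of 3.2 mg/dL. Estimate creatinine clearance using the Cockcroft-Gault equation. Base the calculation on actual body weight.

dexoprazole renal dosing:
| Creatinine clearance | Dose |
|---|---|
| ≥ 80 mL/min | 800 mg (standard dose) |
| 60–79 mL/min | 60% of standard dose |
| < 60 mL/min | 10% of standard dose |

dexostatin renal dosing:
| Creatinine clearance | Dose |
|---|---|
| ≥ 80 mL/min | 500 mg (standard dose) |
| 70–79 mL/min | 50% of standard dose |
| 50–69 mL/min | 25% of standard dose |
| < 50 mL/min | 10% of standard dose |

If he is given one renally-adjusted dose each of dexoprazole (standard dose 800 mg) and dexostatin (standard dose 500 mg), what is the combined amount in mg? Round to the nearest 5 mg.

130 mg

CrCl = (140 − 85) × 76 / (72 × 3.2) = 4180.0 / 230.40 ≈ 18.1 mL/min
CrCl ≈ 18 mL/min.
dexoprazole: < 60 mL/min → 10% of 800 mg = 80 mg.
dexostatin: < 50 mL/min → 10% of 500 mg = 50 mg.
Total = 80 + 50 = 130 mg.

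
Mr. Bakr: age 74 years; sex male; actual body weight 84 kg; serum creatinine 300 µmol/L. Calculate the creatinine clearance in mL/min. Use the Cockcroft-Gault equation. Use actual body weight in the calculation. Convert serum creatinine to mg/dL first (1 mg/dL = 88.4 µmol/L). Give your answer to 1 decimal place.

22.7 mL/min

SCr = 300 / 88.4 = 3.394 mg/dL
CrCl = (140 − 74) × 84 / (72 × 3.394) = 5544.0 / 244.37 ≈ 22.7 mL/min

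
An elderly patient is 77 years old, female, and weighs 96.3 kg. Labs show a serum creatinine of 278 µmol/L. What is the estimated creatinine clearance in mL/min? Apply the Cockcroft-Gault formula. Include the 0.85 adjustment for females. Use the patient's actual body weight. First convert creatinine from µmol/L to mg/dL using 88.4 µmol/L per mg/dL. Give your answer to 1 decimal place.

SCr = 278 / 88.4 = 3.145 mg/dL
CrCl = (140 − 77) × 96.3 / (72 × 3.145) × 0.85 = 6066.9 / 226.44 × 0.85 ≈ 22.8 mL/min

22.8 mL/min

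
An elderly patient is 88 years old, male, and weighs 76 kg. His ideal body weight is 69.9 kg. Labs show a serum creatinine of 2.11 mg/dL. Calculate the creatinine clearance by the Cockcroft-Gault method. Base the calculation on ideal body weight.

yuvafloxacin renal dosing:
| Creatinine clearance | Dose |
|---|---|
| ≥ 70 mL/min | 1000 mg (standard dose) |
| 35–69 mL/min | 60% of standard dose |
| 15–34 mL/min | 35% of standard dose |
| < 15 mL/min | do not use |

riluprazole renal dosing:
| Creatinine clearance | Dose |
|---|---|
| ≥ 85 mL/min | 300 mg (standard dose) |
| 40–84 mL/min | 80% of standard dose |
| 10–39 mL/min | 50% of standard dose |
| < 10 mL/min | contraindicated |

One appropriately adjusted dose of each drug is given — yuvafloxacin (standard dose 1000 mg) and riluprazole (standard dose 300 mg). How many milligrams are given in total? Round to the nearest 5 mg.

CrCl = (140 − 88) × 69.9 / (72 × 2.11) = 3634.8 / 151.92 ≈ 23.9 mL/min
CrCl ≈ 24 mL/min.
yuvafloxacin: 15–34 mL/min → 35% of 1000 mg = 350 mg.
riluprazole: 10–39 mL/min → 50% of 300 mg = 150 mg.
Total = 350 + 150 = 500 mg.

500 mg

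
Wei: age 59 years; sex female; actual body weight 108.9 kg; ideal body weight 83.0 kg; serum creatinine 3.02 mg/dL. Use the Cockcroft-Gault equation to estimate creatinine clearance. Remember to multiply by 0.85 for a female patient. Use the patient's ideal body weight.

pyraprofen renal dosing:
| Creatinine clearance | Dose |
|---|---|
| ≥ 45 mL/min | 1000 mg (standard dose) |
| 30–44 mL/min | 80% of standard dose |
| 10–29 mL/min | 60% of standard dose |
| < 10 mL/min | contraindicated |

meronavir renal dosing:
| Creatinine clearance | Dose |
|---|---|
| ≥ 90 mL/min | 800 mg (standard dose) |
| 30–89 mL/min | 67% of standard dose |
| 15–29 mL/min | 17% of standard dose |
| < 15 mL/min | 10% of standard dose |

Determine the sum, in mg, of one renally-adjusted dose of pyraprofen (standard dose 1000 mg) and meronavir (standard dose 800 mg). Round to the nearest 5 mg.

CrCl = (140 − 59) × 83 / (72 × 3.02) × 0.85 = 6723.0 / 217.44 × 0.85 ≈ 26.3 mL/min
CrCl ≈ 26 mL/min.
pyraprofen: 10–29 mL/min → 60% of 1000 mg = 600 mg.
meronavir: 15–29 mL/min → 17% of 800 mg = 136 mg.
Total = 600 + 136 = 736 mg.

735 mg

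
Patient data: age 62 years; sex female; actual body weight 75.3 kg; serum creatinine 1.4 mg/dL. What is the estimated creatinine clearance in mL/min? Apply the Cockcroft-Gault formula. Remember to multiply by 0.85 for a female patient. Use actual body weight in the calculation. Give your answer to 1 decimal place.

49.5 mL/min

CrCl = (140 − 62) × 75.3 / (72 × 1.4) × 0.85 = 5873.4 / 100.80 × 0.85 ≈ 49.5 mL/min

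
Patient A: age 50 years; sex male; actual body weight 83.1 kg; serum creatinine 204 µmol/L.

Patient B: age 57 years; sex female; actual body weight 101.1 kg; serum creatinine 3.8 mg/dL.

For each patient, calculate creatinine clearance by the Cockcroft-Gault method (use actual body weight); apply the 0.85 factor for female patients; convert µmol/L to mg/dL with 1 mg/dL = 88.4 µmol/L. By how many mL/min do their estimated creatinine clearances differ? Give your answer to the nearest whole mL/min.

19 mL/min

Patient A: SCr = 204 / 88.4 = 2.308 mg/dL
Patient A: CrCl = (140 − 50) × 83.1 / (72 × 2.308) = 7479.0 / 166.18 ≈ 45.0 mL/min
Patient B: CrCl = (140 − 57) × 101.1 / (72 × 3.8) × 0.85 = 8391.3 / 273.60 × 0.85 ≈ 26.1 mL/min
|45.0 − 26.1| = 18.9 mL/min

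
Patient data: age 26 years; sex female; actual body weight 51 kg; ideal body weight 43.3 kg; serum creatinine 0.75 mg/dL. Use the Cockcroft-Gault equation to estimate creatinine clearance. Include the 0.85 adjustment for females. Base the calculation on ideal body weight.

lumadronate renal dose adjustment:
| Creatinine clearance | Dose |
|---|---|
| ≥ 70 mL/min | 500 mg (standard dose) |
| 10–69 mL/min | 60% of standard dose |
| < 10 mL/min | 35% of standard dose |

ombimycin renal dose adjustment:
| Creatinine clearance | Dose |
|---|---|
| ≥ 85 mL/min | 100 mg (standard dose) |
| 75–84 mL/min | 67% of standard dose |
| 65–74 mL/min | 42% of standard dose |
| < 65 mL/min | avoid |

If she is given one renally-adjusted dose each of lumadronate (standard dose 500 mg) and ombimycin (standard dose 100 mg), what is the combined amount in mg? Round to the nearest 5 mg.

565 mg

CrCl = (140 − 26) × 43.3 / (72 × 0.75) × 0.85 = 4936.2 / 54.00 × 0.85 ≈ 77.7 mL/min
CrCl ≈ 78 mL/min.
lumadronate: ≥ 70 mL/min → 100% of 500 mg = 500 mg.
ombimycin: 75–84 mL/min → 67% of 100 mg = 67 mg.
Total = 500 + 67 = 567 mg.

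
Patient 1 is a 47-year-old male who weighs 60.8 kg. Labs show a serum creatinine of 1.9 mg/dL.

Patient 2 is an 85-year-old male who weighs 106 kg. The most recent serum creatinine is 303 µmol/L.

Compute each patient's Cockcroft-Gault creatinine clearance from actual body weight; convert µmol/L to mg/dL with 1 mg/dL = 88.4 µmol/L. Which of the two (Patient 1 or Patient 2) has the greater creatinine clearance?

Patient 1: CrCl = (140 − 47) × 60.8 / (72 × 1.9) = 5654.4 / 136.80 ≈ 41.3 mL/min
Patient 2: SCr = 303 / 88.4 = 3.428 mg/dL
Patient 2: CrCl = (140 − 85) × 106 / (72 × 3.428) = 5830.0 / 246.82 ≈ 23.6 mL/min
41.3 vs 23.6 mL/min → Patient 1 is higher.

Patient 1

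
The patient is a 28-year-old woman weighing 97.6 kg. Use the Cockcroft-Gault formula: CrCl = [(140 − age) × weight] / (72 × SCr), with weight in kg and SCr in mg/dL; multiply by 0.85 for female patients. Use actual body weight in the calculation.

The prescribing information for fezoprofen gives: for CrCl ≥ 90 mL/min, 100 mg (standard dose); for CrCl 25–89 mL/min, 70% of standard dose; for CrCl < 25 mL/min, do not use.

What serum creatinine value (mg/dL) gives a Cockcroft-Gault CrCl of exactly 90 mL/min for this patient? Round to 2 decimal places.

Standard dose requires CrCl ≥ 90 mL/min.
Set (140 − 28) × 97.6 × 0.85 / (72 × SCr) = 90
SCr = (140 − 28) × 97.6 × 0.85 / (72 × 90) = 1.434 mg/dL

1.43 mg/dL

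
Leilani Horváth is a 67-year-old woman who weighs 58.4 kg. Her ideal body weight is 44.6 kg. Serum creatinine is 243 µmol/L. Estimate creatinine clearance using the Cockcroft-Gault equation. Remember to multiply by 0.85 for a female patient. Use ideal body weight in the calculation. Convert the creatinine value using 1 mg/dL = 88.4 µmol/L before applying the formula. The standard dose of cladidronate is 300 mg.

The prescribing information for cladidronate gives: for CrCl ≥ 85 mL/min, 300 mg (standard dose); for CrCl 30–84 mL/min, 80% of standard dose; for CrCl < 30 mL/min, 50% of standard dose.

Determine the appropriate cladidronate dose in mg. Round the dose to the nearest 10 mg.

SCr = 243 / 88.4 = 2.749 mg/dL
CrCl = (140 − 67) × 44.6 / (72 × 2.749) × 0.85 = 3255.8 / 197.93 × 0.85 ≈ 14.0 mL/min
CrCl ≈ 14 mL/min → bracket < 30 mL/min.
50% of 300 mg = 150 mg

150 mg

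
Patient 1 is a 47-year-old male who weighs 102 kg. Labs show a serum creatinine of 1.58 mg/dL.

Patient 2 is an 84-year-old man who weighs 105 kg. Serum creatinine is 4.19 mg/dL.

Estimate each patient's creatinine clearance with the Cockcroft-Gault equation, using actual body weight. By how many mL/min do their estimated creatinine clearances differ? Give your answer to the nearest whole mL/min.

64 mL/min

Patient 1: CrCl = (140 − 47) × 102 / (72 × 1.58) = 9486.0 / 113.76 ≈ 83.4 mL/min
Patient 2: CrCl = (140 − 84) × 105 / (72 × 4.19) = 5880.0 / 301.68 ≈ 19.5 mL/min
|83.4 − 19.5| = 63.9 mL/min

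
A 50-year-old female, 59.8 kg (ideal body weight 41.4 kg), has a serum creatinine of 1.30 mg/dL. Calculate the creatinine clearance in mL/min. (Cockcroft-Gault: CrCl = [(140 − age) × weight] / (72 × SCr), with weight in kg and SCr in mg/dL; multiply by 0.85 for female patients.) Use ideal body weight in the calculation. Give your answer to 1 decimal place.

33.8 mL/min

CrCl = (140 − 50) × 41.4 / (72 × 1.3) × 0.85 = 3726.0 / 93.60 × 0.85 ≈ 33.8 mL/min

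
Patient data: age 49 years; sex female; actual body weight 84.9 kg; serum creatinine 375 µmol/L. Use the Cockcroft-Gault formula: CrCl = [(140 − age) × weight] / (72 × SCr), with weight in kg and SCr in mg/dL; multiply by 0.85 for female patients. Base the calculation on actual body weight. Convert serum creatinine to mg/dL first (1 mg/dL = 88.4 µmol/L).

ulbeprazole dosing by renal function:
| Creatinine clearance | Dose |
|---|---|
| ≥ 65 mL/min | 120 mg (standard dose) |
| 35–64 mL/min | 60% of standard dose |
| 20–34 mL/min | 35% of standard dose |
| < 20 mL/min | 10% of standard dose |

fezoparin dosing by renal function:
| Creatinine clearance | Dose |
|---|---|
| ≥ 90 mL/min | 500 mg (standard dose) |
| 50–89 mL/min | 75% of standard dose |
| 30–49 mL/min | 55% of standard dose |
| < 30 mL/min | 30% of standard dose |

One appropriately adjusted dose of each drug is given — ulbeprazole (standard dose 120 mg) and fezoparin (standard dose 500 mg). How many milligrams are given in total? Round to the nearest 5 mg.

SCr = 375 / 88.4 = 4.242 mg/dL
CrCl = (140 − 49) × 84.9 / (72 × 4.242) × 0.85 = 7725.9 / 305.42 × 0.85 ≈ 21.5 mL/min
CrCl ≈ 22 mL/min.
ulbeprazole: 20–34 mL/min → 35% of 120 mg = 42 mg.
fezoparin: < 30 mL/min → 30% of 500 mg = 150 mg.
Total = 42 + 150 = 192 mg.

190 mg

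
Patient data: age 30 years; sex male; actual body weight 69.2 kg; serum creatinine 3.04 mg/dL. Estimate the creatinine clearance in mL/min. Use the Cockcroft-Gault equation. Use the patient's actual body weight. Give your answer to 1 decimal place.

34.8 mL/min

CrCl = (140 − 30) × 69.2 / (72 × 3.04) = 7612.0 / 218.88 ≈ 34.8 mL/min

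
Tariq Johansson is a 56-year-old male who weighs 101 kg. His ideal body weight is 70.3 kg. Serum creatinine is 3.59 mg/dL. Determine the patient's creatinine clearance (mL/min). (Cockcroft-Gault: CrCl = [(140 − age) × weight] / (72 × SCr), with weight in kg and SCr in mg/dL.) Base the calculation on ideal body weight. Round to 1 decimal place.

CrCl = (140 − 56) × 70.3 / (72 × 3.59) = 5905.2 / 258.48 ≈ 22.8 mL/min

22.8 mL/min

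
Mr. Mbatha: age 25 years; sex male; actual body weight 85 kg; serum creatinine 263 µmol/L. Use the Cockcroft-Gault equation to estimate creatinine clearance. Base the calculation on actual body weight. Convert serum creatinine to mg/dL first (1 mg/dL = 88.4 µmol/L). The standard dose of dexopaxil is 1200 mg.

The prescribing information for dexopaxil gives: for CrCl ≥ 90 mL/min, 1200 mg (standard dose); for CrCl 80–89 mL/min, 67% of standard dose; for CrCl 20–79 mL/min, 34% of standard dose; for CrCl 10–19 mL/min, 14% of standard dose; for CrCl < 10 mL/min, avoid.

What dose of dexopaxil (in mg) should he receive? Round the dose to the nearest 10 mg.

410 mg

SCr = 263 / 88.4 = 2.975 mg/dL
CrCl = (140 − 25) × 85 / (72 × 2.975) = 9775.0 / 214.20 ≈ 45.6 mL/min
CrCl ≈ 46 mL/min → bracket 20–79 mL/min.
34% of 1200 mg = 408 mg → 410 mg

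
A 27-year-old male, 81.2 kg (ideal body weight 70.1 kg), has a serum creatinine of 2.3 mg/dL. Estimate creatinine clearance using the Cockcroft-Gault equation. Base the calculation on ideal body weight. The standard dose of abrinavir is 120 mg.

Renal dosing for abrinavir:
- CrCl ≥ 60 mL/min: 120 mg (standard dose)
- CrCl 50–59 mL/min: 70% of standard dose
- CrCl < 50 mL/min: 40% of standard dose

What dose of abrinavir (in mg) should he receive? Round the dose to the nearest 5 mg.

CrCl = (140 − 27) × 70.1 / (72 × 2.3) = 7921.3 / 165.60 ≈ 47.8 mL/min
CrCl ≈ 48 mL/min → bracket < 50 mL/min.
40% of 120 mg = 48 mg → 50 mg

50 mg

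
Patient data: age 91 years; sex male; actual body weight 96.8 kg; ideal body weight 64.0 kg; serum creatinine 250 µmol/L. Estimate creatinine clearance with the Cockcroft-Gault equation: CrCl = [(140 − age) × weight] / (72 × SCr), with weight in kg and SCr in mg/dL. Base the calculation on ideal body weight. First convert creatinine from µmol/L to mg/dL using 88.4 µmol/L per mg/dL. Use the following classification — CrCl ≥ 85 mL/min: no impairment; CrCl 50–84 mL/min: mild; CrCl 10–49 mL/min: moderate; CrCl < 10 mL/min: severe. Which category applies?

SCr = 250 / 88.4 = 2.828 mg/dL
CrCl = (140 − 91) × 64 / (72 × 2.828) = 3136.0 / 203.62 ≈ 15.4 mL/min
15 mL/min falls in the 'moderate' range.

moderate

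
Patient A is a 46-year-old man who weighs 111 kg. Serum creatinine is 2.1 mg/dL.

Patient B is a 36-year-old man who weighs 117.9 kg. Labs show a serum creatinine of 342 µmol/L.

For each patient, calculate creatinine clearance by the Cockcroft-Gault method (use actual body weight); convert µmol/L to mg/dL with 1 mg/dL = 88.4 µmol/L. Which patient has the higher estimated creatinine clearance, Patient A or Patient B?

Patient A: CrCl = (140 − 46) × 111 / (72 × 2.1) = 10434.0 / 151.20 ≈ 69.0 mL/min
Patient B: SCr = 342 / 88.4 = 3.869 mg/dL
Patient B: CrCl = (140 − 36) × 117.9 / (72 × 3.869) = 12261.6 / 278.57 ≈ 44.0 mL/min
69.0 vs 44.0 mL/min → Patient A is higher.

Patient A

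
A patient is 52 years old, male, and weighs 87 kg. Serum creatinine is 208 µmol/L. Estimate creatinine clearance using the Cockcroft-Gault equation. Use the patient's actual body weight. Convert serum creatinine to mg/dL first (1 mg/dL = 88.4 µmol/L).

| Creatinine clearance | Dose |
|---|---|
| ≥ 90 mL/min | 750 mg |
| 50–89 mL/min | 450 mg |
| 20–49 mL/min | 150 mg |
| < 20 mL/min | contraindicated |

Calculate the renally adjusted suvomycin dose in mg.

150 mg

SCr = 208 / 88.4 = 2.353 mg/dL
CrCl = (140 − 52) × 87 / (72 × 2.353) = 7656.0 / 169.42 ≈ 45.2 mL/min
CrCl ≈ 45 mL/min → bracket 20–49 mL/min.
Dose for this bracket: 150 mg.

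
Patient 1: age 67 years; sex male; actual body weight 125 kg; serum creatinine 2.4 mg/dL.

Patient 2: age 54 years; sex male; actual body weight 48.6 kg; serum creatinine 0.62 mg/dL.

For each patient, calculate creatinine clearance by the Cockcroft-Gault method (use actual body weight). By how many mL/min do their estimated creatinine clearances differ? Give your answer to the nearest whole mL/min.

Patient 1: CrCl = (140 − 67) × 125 / (72 × 2.4) = 9125.0 / 172.80 ≈ 52.8 mL/min
Patient 2: CrCl = (140 − 54) × 48.6 / (72 × 0.62) = 4179.6 / 44.64 ≈ 93.6 mL/min
|52.8 − 93.6| = 40.8 mL/min

41 mL/min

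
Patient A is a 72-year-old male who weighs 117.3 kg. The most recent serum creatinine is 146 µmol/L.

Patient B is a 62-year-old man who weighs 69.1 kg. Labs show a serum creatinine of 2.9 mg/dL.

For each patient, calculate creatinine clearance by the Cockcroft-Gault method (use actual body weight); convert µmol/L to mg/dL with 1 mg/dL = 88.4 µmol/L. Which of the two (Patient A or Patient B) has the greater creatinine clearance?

Patient A

Patient A: SCr = 146 / 88.4 = 1.652 mg/dL
Patient A: CrCl = (140 − 72) × 117.3 / (72 × 1.652) = 7976.4 / 118.94 ≈ 67.1 mL/min
Patient B: CrCl = (140 − 62) × 69.1 / (72 × 2.9) = 5389.8 / 208.80 ≈ 25.8 mL/min
67.1 vs 25.8 mL/min → Patient A is higher.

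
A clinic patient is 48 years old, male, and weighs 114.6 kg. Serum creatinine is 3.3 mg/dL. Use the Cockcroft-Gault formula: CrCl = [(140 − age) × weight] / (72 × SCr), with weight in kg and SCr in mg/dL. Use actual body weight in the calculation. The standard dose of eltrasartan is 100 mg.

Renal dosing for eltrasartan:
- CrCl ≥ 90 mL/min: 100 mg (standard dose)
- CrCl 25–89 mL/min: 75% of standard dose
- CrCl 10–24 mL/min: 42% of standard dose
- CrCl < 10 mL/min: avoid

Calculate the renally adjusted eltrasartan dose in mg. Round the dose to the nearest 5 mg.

CrCl = (140 − 48) × 114.6 / (72 × 3.3) = 10543.2 / 237.60 ≈ 44.4 mL/min
CrCl ≈ 44 mL/min → bracket 25–89 mL/min.
75% of 100 mg = 75 mg

75 mg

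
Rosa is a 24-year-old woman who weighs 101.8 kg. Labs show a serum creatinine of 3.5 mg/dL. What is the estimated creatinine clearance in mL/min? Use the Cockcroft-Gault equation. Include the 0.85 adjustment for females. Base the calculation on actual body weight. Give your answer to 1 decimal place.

39.8 mL/min

CrCl = (140 − 24) × 101.8 / (72 × 3.5) × 0.85 = 11808.8 / 252.00 × 0.85 ≈ 39.8 mL/min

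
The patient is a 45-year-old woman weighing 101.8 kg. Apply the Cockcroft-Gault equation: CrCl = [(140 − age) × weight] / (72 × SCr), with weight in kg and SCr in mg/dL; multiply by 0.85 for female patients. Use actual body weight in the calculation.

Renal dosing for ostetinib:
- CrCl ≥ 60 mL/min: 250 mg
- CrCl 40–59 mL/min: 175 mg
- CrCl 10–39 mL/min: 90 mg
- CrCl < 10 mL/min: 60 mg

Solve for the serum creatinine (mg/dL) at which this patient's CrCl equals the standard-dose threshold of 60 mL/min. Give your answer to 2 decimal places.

1.90 mg/dL

Standard dose requires CrCl ≥ 60 mL/min.
Set (140 − 45) × 101.8 × 0.85 / (72 × SCr) = 60
SCr = (140 − 45) × 101.8 × 0.85 / (72 × 60) = 1.903 mg/dL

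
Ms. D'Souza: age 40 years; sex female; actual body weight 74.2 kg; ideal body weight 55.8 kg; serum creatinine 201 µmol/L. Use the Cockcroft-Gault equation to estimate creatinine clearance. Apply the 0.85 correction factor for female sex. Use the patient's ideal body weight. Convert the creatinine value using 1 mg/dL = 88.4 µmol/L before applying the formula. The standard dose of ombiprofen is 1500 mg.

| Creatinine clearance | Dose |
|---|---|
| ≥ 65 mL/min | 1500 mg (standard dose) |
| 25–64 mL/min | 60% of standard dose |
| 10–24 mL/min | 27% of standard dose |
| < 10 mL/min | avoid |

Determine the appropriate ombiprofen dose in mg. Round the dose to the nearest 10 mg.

900 mg

SCr = 201 / 88.4 = 2.274 mg/dL
CrCl = (140 − 40) × 55.8 / (72 × 2.274) × 0.85 = 5580.0 / 163.73 × 0.85 ≈ 29.0 mL/min
CrCl ≈ 29 mL/min → bracket 25–64 mL/min.
60% of 1500 mg = 900 mg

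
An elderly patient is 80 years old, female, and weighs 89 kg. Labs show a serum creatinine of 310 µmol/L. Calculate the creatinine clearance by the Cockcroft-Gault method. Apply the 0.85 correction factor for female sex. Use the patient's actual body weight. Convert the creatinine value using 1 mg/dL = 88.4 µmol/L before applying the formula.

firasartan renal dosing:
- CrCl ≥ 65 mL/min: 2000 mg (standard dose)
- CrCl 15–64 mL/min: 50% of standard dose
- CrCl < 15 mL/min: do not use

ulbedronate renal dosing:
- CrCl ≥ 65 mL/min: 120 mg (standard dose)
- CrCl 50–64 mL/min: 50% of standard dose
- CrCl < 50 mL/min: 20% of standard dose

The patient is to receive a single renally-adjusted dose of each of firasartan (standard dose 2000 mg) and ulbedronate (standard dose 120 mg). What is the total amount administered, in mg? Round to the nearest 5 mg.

1025 mg

SCr = 310 / 88.4 = 3.507 mg/dL
CrCl = (140 − 80) × 89 / (72 × 3.507) × 0.85 = 5340.0 / 252.50 × 0.85 ≈ 18.0 mL/min
CrCl ≈ 18 mL/min.
firasartan: 15–64 mL/min → 50% of 2000 mg = 1000 mg.
ulbedronate: < 50 mL/min → 20% of 120 mg = 24 mg.
Total = 1000 + 24 = 1024 mg.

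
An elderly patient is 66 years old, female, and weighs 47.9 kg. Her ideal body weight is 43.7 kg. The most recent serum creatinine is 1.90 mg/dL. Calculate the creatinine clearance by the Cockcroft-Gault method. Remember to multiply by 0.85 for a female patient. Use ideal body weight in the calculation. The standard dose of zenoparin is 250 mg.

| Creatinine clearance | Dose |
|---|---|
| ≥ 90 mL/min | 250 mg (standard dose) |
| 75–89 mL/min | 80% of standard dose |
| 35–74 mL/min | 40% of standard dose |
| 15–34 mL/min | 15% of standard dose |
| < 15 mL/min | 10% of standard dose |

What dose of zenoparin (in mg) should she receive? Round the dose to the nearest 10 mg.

CrCl = (140 − 66) × 43.7 / (72 × 1.9) × 0.85 = 3233.8 / 136.80 × 0.85 ≈ 20.1 mL/min
CrCl ≈ 20 mL/min → bracket 15–34 mL/min.
15% of 250 mg = 37.5 mg → 40 mg

40 mg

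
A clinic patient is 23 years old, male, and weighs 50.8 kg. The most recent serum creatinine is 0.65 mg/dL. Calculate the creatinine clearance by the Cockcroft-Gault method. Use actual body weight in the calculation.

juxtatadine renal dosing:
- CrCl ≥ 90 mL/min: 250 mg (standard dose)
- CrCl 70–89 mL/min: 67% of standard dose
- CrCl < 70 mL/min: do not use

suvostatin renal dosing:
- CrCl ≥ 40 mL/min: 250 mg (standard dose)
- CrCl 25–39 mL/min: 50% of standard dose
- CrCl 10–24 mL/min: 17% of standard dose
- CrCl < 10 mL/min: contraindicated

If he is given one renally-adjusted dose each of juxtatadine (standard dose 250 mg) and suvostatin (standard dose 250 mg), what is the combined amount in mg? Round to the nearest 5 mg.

CrCl = (140 − 23) × 50.8 / (72 × 0.65) = 5943.6 / 46.80 ≈ 127.0 mL/min
CrCl ≈ 127 mL/min.
juxtatadine: ≥ 90 mL/min → 100% of 250 mg = 250 mg.
suvostatin: ≥ 40 mL/min → 100% of 250 mg = 250 mg.
Total = 250 + 250 = 500 mg.

500 mg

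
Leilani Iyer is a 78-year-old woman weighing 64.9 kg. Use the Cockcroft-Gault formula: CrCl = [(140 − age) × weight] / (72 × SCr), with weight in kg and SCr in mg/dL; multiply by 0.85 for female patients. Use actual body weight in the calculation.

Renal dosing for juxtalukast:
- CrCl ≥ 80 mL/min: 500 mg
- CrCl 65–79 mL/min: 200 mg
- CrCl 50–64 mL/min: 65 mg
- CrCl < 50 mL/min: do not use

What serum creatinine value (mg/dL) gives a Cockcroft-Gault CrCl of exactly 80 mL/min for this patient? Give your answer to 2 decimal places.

0.59 mg/dL

Standard dose requires CrCl ≥ 80 mL/min.
Set (140 − 78) × 64.9 × 0.85 / (72 × SCr) = 80
SCr = (140 − 78) × 64.9 × 0.85 / (72 × 80) = 0.594 mg/dL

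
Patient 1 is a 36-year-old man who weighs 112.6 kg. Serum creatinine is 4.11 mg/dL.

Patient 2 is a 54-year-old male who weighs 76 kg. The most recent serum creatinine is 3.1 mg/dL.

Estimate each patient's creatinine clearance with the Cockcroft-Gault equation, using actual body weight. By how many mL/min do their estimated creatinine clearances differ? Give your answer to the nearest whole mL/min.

Patient 1: CrCl = (140 − 36) × 112.6 / (72 × 4.11) = 11710.4 / 295.92 ≈ 39.6 mL/min
Patient 2: CrCl = (140 − 54) × 76 / (72 × 3.1) = 6536.0 / 223.20 ≈ 29.3 mL/min
|39.6 − 29.3| = 10.3 mL/min

10 mL/min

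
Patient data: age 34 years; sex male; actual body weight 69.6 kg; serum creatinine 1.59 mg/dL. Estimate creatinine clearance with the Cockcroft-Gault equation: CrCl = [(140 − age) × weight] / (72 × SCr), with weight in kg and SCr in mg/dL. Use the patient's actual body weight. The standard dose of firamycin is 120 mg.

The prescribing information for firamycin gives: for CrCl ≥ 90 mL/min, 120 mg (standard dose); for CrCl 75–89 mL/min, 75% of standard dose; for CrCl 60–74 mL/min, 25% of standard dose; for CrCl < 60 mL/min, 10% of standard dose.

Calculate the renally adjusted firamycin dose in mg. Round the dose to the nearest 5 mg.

CrCl = (140 − 34) × 69.6 / (72 × 1.59) = 7377.6 / 114.48 ≈ 64.4 mL/min
CrCl ≈ 64 mL/min → bracket 60–74 mL/min.
25% of 120 mg = 30 mg

30 mg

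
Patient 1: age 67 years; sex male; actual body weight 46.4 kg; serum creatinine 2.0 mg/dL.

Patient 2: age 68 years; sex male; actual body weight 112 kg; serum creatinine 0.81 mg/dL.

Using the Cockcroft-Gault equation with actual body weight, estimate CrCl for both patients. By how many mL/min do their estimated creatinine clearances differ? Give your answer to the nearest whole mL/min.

115 mL/min

Patient 1: CrCl = (140 − 67) × 46.4 / (72 × 2) = 3387.2 / 144.00 ≈ 23.5 mL/min
Patient 2: CrCl = (140 − 68) × 112 / (72 × 0.81) = 8064.0 / 58.32 ≈ 138.3 mL/min
|23.5 − 138.3| = 114.8 mL/min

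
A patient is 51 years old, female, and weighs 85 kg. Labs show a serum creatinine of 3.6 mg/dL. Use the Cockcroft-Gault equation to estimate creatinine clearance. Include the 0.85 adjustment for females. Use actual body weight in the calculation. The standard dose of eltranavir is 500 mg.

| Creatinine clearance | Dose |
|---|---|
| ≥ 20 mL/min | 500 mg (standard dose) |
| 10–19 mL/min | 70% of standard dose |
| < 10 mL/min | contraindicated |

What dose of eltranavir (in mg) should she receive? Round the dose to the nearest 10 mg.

500 mg

CrCl = (140 − 51) × 85 / (72 × 3.6) × 0.85 = 7565.0 / 259.20 × 0.85 ≈ 24.8 mL/min
CrCl ≈ 25 mL/min → bracket ≥ 20 mL/min.
100% of 500 mg = 500 mg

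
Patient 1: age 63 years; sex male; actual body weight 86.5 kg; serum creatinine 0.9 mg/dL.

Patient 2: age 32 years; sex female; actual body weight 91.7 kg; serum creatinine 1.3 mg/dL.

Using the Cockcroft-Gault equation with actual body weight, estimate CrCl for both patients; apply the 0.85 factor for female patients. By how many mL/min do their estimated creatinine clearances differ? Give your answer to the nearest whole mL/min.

13 mL/min

Patient 1: CrCl = (140 − 63) × 86.5 / (72 × 0.9) = 6660.5 / 64.80 ≈ 102.8 mL/min
Patient 2: CrCl = (140 − 32) × 91.7 / (72 × 1.3) × 0.85 = 9903.6 / 93.60 × 0.85 ≈ 89.9 mL/min
|102.8 − 89.9| = 12.9 mL/min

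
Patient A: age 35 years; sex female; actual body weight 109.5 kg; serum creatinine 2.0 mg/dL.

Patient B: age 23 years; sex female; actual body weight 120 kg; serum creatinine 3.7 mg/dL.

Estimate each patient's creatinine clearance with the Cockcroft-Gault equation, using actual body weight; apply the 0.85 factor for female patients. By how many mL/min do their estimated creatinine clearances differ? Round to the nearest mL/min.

Patient A: CrCl = (140 − 35) × 109.5 / (72 × 2) × 0.85 = 11497.5 / 144.00 × 0.85 ≈ 67.9 mL/min
Patient B: CrCl = (140 − 23) × 120 / (72 × 3.7) × 0.85 = 14040.0 / 266.40 × 0.85 ≈ 44.8 mL/min
|67.9 − 44.8| = 23.1 mL/min

23 mL/min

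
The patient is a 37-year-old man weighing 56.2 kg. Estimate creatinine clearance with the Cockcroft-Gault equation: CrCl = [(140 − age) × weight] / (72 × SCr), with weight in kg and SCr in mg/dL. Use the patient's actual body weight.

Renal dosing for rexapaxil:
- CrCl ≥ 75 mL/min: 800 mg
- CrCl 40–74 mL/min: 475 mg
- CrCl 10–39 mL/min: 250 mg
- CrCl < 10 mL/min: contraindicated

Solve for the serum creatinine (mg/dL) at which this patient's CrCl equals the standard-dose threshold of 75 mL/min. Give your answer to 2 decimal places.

1.07 mg/dL

Standard dose requires CrCl ≥ 75 mL/min.
Set (140 − 37) × 56.2 / (72 × SCr) = 75
SCr = (140 − 37) × 56.2 / (72 × 75) = 1.072 mg/dL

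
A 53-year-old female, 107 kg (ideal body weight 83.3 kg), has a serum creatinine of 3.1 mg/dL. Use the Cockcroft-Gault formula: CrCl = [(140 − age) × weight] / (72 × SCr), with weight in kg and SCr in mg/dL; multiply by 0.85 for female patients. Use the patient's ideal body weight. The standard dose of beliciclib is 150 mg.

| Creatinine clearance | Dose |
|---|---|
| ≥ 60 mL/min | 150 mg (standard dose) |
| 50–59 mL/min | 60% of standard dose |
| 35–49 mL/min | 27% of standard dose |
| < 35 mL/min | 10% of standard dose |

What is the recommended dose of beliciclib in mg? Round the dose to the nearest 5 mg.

CrCl = (140 − 53) × 83.3 / (72 × 3.1) × 0.85 = 7247.1 / 223.20 × 0.85 ≈ 27.6 mL/min
CrCl ≈ 28 mL/min → bracket < 35 mL/min.
10% of 150 mg = 15 mg

15 mg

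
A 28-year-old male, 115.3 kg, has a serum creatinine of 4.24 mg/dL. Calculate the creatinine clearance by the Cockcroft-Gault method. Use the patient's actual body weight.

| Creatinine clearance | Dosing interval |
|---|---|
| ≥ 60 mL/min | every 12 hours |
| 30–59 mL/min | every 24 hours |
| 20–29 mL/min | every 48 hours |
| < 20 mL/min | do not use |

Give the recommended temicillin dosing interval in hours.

CrCl = (140 − 28) × 115.3 / (72 × 4.24) = 12913.6 / 305.28 ≈ 42.3 mL/min
CrCl ≈ 42 mL/min → bracket 30–59 mL/min → every 24 hours.

every 24 hours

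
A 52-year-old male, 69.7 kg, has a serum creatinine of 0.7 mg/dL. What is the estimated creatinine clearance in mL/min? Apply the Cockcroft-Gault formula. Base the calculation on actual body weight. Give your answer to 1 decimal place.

121.7 mL/min

CrCl = (140 − 52) × 69.7 / (72 × 0.7) = 6133.6 / 50.40 ≈ 121.7 mL/min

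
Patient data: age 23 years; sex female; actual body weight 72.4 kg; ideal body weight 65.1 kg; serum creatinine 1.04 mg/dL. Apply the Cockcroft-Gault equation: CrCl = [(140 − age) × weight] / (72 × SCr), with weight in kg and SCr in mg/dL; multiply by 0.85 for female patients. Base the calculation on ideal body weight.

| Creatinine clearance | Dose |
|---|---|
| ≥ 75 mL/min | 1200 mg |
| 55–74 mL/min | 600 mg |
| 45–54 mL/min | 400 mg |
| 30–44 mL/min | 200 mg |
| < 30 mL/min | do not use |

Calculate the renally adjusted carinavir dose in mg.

CrCl = (140 − 23) × 65.1 / (72 × 1.04) × 0.85 = 7616.7 / 74.88 × 0.85 ≈ 86.5 mL/min
CrCl ≈ 86 mL/min → bracket ≥ 75 mL/min.
Dose for this bracket: 1200 mg.

1200 mg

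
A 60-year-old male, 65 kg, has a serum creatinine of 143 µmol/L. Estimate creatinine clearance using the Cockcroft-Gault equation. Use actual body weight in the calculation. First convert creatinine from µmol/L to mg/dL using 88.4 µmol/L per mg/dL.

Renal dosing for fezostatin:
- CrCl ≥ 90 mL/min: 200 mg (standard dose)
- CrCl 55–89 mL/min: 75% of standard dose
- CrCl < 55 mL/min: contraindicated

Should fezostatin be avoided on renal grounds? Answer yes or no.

SCr = 143 / 88.4 = 1.618 mg/dL
CrCl = (140 − 60) × 65 / (72 × 1.618) = 5200.0 / 116.50 ≈ 44.6 mL/min
CrCl ≈ 45 mL/min, which is < 55 mL/min.

yes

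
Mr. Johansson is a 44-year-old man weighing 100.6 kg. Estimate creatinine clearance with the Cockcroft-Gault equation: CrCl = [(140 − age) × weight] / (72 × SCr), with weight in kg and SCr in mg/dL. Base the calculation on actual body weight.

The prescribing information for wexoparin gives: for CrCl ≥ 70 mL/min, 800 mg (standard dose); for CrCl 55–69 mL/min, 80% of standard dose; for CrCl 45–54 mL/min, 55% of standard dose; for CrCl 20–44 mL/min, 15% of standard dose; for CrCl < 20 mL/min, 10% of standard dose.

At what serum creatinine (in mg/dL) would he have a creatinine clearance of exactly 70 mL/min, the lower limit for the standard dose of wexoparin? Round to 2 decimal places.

Standard dose requires CrCl ≥ 70 mL/min.
Set (140 − 44) × 100.6 / (72 × SCr) = 70
SCr = (140 − 44) × 100.6 / (72 × 70) = 1.916 mg/dL

1.92 mg/dL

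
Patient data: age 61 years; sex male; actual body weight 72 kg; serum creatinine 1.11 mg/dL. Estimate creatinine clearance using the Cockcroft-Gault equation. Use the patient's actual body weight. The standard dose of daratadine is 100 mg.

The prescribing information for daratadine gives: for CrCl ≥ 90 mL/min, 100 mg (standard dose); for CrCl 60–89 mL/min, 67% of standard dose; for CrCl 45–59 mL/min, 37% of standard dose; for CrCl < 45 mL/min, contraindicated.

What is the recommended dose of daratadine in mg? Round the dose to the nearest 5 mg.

65 mg

CrCl = (140 − 61) × 72 / (72 × 1.11) = 5688.0 / 79.92 ≈ 71.2 mL/min
CrCl ≈ 71 mL/min → bracket 60–89 mL/min.
67% of 100 mg = 67 mg → 65 mg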